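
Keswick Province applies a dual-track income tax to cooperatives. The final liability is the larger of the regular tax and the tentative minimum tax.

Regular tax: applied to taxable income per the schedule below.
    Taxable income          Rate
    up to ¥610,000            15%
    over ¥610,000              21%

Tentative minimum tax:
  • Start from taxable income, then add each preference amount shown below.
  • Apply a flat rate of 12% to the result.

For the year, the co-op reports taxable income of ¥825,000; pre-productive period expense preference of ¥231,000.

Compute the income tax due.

Regular tax:
  ¥610,000 × 15% = ¥91,500
  ¥215,000 × 21% = ¥45,150
  → ¥136,650

Tentative minimum tax:
  Adjusted income: ¥825,000 + ¥231,000 = ¥1,056,000
  ¥1,056,000 × 12% = ¥126,720

¥136,650 > ¥126,720, so the regular tax governs.

¥136,650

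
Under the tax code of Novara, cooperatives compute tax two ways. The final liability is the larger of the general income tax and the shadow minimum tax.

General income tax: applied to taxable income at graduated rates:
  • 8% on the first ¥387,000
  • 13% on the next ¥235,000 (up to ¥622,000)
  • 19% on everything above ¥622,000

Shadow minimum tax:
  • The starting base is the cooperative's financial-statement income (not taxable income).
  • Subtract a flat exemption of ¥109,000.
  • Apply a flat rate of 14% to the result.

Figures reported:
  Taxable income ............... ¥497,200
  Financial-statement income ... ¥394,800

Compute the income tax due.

¥45,286

General income tax:
  ¥387,000 × 8% = ¥30,960
  ¥110,200 × 13% = ¥14,326
  → ¥45,286

Shadow minimum tax:
  Base (financial-statement income): ¥394,800
  Less exemption ¥109,000 → base ¥285,800
  ¥285,800 × 14% = ¥40,012

¥45,286 > ¥40,012, so the general income tax governs.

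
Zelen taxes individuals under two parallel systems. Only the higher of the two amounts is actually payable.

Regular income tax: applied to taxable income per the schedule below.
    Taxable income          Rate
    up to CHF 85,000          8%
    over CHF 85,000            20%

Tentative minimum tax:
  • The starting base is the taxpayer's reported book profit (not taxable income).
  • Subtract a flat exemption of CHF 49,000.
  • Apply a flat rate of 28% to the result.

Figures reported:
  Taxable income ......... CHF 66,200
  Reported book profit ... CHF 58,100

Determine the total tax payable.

Tentative minimum tax:
  Base (reported book profit): CHF 58,100
  Less exemption CHF 49,000 → base CHF 9,100
  CHF 9,100 × 28% = CHF 2,548

Regular income tax:
  CHF 66,200 × 8% = CHF 5,296

CHF 5,296 > CHF 2,548, so the regular income tax governs.

CHF 5,296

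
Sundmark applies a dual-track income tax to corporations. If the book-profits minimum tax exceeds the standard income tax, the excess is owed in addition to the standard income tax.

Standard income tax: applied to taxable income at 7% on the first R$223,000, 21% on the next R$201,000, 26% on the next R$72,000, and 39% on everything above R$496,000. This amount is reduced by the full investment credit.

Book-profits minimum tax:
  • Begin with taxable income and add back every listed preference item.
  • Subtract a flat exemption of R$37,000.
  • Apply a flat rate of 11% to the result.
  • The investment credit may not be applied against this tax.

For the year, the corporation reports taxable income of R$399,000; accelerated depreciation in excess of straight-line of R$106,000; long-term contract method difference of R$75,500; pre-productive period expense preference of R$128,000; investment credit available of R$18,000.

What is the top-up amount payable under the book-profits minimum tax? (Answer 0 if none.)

Standard income tax:
  R$223,000 × 7% = R$15,610
  R$176,000 × 21% = R$36,960
  → R$52,570
  Less investment credit R$18,000 → R$34,570

Book-profits minimum tax:
  Adjusted income: R$399,000 + R$106,000 + R$75,500 + R$128,000 = R$708,500
  Less exemption R$37,000 → base R$671,500
  R$671,500 × 11% = R$73,865

Excess of book-profits minimum tax over standard income tax: R$73,865 − R$34,570 = R$39,295.

R$39,295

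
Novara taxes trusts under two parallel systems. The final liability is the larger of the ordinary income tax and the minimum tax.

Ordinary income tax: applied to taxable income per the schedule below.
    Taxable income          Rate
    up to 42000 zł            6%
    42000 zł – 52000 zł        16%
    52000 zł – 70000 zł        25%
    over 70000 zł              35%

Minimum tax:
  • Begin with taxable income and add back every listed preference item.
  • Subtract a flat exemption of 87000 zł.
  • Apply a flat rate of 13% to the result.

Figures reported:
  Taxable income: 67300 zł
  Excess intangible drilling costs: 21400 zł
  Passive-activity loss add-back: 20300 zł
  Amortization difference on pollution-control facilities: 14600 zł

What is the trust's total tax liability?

Minimum tax:
  Adjusted income: 67300 zł + 21400 zł + 20300 zł + 14600 zł = 123600 zł
  Less exemption 87000 zł → base 36600 zł
  36600 zł × 13% = 4758 zł

Ordinary income tax:
  42000 zł × 6% = 2520 zł
  10000 zł × 16% = 1600 zł
  15300 zł × 25% = 3825 zł
  → 7945 zł

7945 zł > 4758 zł, so the ordinary income tax governs.

7945 zł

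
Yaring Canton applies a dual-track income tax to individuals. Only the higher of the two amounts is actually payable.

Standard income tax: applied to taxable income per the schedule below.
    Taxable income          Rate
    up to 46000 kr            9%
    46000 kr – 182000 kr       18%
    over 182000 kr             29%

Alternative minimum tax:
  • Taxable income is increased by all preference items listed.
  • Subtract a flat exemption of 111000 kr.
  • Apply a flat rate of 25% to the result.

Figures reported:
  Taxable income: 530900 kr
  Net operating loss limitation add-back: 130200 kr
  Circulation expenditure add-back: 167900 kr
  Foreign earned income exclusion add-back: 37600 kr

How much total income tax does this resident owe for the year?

188900 kr

Alternative minimum tax:
  Adjusted income: 530900 kr + 130200 kr + 167900 kr + 37600 kr = 866600 kr
  Less exemption 111000 kr → base 755600 kr
  755600 kr × 25% = 188900 kr

Standard income tax:
  46000 kr × 9% = 4140 kr
  136000 kr × 18% = 24480 kr
  348900 kr × 29% = 101181 kr
  → 129801 kr

188900 kr > 129801 kr, so the alternative minimum tax is the binding amount.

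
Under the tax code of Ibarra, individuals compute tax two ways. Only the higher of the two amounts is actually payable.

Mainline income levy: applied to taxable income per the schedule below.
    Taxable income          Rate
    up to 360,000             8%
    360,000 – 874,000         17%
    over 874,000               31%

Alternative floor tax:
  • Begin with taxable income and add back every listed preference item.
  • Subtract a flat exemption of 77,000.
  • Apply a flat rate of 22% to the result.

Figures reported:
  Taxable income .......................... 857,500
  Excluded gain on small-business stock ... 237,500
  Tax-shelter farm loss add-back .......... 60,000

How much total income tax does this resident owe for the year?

237,160

Mainline income levy:
  360,000 × 8% = 28,800
  497,500 × 17% = 84,575
  → 113,375

Alternative floor tax:
  Adjusted income: 857,500 + 237,500 + 60,000 = 1,155,000
  Less exemption 77,000 → base 1,078,000
  1,078,000 × 22% = 237,160

237,160 > 113,375, so the alternative floor tax is the binding amount.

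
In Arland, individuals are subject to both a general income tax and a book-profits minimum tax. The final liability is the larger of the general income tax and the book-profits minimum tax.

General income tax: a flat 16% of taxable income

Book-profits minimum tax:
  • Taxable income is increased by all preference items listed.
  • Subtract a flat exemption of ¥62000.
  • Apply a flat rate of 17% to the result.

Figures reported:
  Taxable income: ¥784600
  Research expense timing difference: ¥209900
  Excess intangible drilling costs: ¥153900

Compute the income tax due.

¥184688

Book-profits minimum tax:
  Adjusted income: ¥784600 + ¥209900 + ¥153900 = ¥1148400
  Less exemption ¥62000 → base ¥1086400
  ¥1086400 × 17% = ¥184688

General income tax:
  ¥784600 × 16% = ¥125536

¥184688 > ¥125536, so the book-profits minimum tax is the binding amount.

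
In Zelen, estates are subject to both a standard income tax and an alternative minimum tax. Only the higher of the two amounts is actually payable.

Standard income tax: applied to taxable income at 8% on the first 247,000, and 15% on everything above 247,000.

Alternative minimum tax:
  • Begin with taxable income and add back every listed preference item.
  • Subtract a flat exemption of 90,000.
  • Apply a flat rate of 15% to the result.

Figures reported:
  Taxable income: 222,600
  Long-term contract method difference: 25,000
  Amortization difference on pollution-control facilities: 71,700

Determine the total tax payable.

Standard income tax:
  222,600 × 8% = 17,808

Alternative minimum tax:
  Adjusted income: 222,600 + 25,000 + 71,700 = 319,300
  Less exemption 90,000 → base 229,300
  229,300 × 15% = 34,395

34,395 > 17,808, so the alternative minimum tax is the binding amount.

34,395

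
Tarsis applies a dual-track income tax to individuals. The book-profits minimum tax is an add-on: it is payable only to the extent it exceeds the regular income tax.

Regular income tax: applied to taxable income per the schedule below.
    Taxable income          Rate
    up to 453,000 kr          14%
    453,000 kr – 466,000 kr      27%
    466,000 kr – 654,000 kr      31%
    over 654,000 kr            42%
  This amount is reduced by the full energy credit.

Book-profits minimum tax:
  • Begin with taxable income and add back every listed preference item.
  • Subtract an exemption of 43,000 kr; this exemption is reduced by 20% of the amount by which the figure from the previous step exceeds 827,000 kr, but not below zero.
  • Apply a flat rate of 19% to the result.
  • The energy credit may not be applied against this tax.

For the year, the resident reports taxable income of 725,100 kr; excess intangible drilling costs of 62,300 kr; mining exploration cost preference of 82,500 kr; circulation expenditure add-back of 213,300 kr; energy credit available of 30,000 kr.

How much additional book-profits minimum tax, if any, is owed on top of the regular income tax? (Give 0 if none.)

Book-profits minimum tax:
  Adjusted income: 725,100 kr + 62,300 kr + 82,500 kr + 213,300 kr = 1,083,200 kr
  Exemption: 20% × (1,083,200 kr − 827,000 kr) = 51,240 kr ≥ 43,000 kr, so the exemption is fully phased out
  Base: 1,083,200 kr − 0 kr = 1,083,200 kr
  1,083,200 kr × 19% = 205,808 kr

Regular income tax:
  453,000 kr × 14% = 63,420 kr
  13,000 kr × 27% = 3,510 kr
  188,000 kr × 31% = 58,280 kr
  71,100 kr × 42% = 29,862 kr
  → 155,072 kr
  Less energy credit 30,000 kr → 125,072 kr

Excess of book-profits minimum tax over regular income tax: 205,808 kr − 125,072 kr = 80,736 kr.

80,736 kr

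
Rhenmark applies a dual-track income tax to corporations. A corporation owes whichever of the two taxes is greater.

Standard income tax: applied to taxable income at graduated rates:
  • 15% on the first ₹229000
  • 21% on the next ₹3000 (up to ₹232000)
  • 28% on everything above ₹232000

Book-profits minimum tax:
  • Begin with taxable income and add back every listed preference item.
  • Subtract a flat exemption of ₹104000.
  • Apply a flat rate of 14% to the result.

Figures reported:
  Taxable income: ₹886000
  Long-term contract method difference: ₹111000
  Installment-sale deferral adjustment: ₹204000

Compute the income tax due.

Standard income tax:
  ₹229000 × 15% = ₹34350
  ₹3000 × 21% = ₹630
  ₹654000 × 28% = ₹183120
  → ₹218100

Book-profits minimum tax:
  Adjusted income: ₹886000 + ₹111000 + ₹204000 = ₹1201000
  Less exemption ₹104000 → base ₹1097000
  ₹1097000 × 14% = ₹153580

₹218100 > ₹153580, so the standard income tax governs.

₹218100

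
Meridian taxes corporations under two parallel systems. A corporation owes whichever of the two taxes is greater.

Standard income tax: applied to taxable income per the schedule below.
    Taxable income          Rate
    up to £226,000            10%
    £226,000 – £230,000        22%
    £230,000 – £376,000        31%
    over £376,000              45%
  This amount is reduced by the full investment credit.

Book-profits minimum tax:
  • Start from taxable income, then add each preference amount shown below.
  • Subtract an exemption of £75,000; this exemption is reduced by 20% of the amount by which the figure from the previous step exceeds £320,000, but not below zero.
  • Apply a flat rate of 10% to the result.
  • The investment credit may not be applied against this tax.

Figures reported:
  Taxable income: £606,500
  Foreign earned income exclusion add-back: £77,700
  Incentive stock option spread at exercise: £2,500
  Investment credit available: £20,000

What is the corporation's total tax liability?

£152,465

Standard income tax:
  £226,000 × 10% = £22,600
  £4,000 × 22% = £880
  £146,000 × 31% = £45,260
  £230,500 × 45% = £103,725
  → £172,465
  Less investment credit £20,000 → £152,465

Book-profits minimum tax:
  Adjusted income: £606,500 + £77,700 + £2,500 = £686,700
  Exemption: £75,000 − 20% × (£686,700 − £320,000) = £75,000 − £73,340 = £1,660
  Base: £686,700 − £1,660 = £685,040
  £685,040 × 10% = £68,504

£152,465 > £68,504, so the standard income tax governs.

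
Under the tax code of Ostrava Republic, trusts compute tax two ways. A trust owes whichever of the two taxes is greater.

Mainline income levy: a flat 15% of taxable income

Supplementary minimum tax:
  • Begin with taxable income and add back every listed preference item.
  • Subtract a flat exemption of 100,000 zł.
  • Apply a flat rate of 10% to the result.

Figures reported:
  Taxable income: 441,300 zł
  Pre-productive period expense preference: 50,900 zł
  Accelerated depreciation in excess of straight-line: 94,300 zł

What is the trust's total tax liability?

Mainline income levy:
  441,300 zł × 15% = 66,195 zł

Supplementary minimum tax:
  Adjusted income: 441,300 zł + 50,900 zł + 94,300 zł = 586,500 zł
  Less exemption 100,000 zł → base 486,500 zł
  486,500 zł × 10% = 48,650 zł

66,195 zł > 48,650 zł, so the mainline income levy governs.

66,195 zł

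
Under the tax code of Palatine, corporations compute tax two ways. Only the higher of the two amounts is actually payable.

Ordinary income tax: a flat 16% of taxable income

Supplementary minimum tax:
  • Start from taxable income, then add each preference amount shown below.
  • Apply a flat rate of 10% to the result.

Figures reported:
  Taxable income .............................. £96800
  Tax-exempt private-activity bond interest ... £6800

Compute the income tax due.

Ordinary income tax:
  £96800 × 16% = £15488

Supplementary minimum tax:
  Adjusted income: £96800 + £6800 = £103600
  £103600 × 10% = £10360

£15488 > £10360, so the ordinary income tax governs.

£15488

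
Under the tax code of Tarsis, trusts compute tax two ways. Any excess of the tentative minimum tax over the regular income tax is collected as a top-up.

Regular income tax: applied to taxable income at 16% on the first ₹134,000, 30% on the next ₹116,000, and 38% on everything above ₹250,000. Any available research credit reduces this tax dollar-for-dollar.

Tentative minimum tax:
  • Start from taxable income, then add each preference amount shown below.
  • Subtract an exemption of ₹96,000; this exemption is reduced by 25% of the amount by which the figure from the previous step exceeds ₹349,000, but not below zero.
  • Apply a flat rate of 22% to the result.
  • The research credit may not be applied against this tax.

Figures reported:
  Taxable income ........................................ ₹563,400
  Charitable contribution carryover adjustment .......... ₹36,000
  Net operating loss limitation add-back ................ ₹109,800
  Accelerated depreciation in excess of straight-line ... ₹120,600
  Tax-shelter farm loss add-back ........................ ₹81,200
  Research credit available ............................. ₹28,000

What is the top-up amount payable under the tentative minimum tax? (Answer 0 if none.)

Regular income tax:
  ₹134,000 × 16% = ₹21,440
  ₹116,000 × 30% = ₹34,800
  ₹313,400 × 38% = ₹119,092
  → ₹175,332
  Less research credit ₹28,000 → ₹147,332

Tentative minimum tax:
  Adjusted income: ₹563,400 + ₹36,000 + ₹109,800 + ₹120,600 + ₹81,200 = ₹911,000
  Exemption: 25% × (₹911,000 − ₹349,000) = ₹140,500 ≥ ₹96,000, so the exemption is fully phased out
  Base: ₹911,000 − ₹0 = ₹911,000
  ₹911,000 × 22% = ₹200,420

Excess of tentative minimum tax over regular income tax: ₹200,420 − ₹147,332 = ₹53,088.

₹53,088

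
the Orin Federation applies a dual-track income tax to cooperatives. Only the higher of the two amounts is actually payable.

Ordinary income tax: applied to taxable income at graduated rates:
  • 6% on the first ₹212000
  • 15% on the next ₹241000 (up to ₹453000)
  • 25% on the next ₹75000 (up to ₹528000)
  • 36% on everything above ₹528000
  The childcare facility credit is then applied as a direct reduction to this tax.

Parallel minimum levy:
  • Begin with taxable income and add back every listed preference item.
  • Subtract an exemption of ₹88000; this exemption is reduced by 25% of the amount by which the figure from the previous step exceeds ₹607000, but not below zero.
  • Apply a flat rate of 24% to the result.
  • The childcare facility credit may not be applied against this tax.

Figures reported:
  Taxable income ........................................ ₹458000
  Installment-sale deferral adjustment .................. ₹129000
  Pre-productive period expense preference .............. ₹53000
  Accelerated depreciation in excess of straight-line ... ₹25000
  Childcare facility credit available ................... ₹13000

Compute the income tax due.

Ordinary income tax:
  ₹212000 × 6% = ₹12720
  ₹241000 × 15% = ₹36150
  ₹5000 × 25% = ₹1250
  → ₹50120
  Less childcare facility credit ₹13000 → ₹37120

Parallel minimum levy:
  Adjusted income: ₹458000 + ₹129000 + ₹53000 + ₹25000 = ₹665000
  Exemption: ₹88000 − 25% × (₹665000 − ₹607000) = ₹88000 − ₹14500 = ₹73500
  Base: ₹665000 − ₹73500 = ₹591500
  ₹591500 × 24% = ₹141960

₹141960 > ₹37120, so the parallel minimum levy is the binding amount.

₹141960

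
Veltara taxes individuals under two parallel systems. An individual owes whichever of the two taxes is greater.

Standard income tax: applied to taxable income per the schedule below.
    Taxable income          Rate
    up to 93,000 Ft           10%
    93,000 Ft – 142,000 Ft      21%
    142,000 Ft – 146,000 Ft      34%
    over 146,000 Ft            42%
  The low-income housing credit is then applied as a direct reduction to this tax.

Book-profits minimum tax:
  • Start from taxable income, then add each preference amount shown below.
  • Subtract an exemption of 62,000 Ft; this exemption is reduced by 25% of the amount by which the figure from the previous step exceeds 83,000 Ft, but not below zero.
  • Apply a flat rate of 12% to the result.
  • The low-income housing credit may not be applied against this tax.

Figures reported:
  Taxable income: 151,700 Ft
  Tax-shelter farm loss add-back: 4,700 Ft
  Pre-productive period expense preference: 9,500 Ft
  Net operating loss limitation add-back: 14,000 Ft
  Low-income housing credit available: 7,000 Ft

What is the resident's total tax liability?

17,055 Ft

Standard income tax:
  93,000 Ft × 10% = 9,300 Ft
  49,000 Ft × 21% = 10,290 Ft
  4,000 Ft × 34% = 1,360 Ft
  5,700 Ft × 42% = 2,394 Ft
  → 23,344 Ft
  Less low-income housing credit 7,000 Ft → 16,344 Ft

Book-profits minimum tax:
  Adjusted income: 151,700 Ft + 4,700 Ft + 9,500 Ft + 14,000 Ft = 179,900 Ft
  Exemption: 62,000 Ft − 25% × (179,900 Ft − 83,000 Ft) = 62,000 Ft − 24,225 Ft = 37,775 Ft
  Base: 179,900 Ft − 37,775 Ft = 142,125 Ft
  142,125 Ft × 12% = 17,055 Ft

17,055 Ft > 16,344 Ft, so the book-profits minimum tax is the binding amount.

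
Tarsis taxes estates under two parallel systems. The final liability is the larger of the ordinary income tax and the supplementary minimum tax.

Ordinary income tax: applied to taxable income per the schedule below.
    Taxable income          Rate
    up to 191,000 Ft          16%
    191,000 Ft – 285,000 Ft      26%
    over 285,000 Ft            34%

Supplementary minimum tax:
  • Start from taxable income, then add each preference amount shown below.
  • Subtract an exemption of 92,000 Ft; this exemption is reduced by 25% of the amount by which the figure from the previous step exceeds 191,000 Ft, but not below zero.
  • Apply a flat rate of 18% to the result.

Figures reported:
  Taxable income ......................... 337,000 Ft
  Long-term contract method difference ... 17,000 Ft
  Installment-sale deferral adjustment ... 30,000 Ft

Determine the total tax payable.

Supplementary minimum tax:
  Adjusted income: 337,000 Ft + 17,000 Ft + 30,000 Ft = 384,000 Ft
  Exemption: 92,000 Ft − 25% × (384,000 Ft − 191,000 Ft) = 92,000 Ft − 48,250 Ft = 43,750 Ft
  Base: 384,000 Ft − 43,750 Ft = 340,250 Ft
  340,250 Ft × 18% = 61,245 Ft

Ordinary income tax:
  191,000 Ft × 16% = 30,560 Ft
  94,000 Ft × 26% = 24,440 Ft
  52,000 Ft × 34% = 17,680 Ft
  → 72,680 Ft

72,680 Ft > 61,245 Ft, so the ordinary income tax governs.

72,680 Ft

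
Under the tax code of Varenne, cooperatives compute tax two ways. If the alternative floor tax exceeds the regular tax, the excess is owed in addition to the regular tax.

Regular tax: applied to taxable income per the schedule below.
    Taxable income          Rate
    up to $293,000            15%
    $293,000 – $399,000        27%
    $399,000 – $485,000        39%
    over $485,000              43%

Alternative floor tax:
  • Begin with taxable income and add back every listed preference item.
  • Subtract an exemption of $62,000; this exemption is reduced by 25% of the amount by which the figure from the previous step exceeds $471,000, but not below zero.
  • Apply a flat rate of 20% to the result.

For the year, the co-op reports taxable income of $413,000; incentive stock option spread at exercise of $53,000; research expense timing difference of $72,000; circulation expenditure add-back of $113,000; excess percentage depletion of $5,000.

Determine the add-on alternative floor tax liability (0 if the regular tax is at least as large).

$50,020

Alternative floor tax:
  Adjusted income: $413,000 + $53,000 + $72,000 + $113,000 + $5,000 = $656,000
  Exemption: $62,000 − 25% × ($656,000 − $471,000) = $62,000 − $46,250 = $15,750
  Base: $656,000 − $15,750 = $640,250
  $640,250 × 20% = $128,050

Regular tax:
  $293,000 × 15% = $43,950
  $106,000 × 27% = $28,620
  $14,000 × 39% = $5,460
  → $78,030

Excess of alternative floor tax over regular tax: $128,050 − $78,030 = $50,020.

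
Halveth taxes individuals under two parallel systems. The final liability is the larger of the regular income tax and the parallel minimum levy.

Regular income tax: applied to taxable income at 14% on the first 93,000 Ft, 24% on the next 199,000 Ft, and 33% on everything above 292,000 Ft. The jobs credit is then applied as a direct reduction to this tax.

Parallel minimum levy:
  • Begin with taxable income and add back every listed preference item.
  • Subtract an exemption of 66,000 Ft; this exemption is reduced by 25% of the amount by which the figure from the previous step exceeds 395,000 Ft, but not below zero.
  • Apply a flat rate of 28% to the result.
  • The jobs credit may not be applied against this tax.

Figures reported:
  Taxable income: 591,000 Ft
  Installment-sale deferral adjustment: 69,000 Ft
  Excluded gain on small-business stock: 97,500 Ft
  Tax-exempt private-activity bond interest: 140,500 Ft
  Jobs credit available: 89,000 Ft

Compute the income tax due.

Regular income tax:
  93,000 Ft × 14% = 13,020 Ft
  199,000 Ft × 24% = 47,760 Ft
  299,000 Ft × 33% = 98,670 Ft
  → 159,450 Ft
  Less jobs credit 89,000 Ft → 70,450 Ft

Parallel minimum levy:
  Adjusted income: 591,000 Ft + 69,000 Ft + 97,500 Ft + 140,500 Ft = 898,000 Ft
  Exemption: 25% × (898,000 Ft − 395,000 Ft) = 125,750 Ft ≥ 66,000 Ft, so the exemption is fully phased out
  Base: 898,000 Ft − 0 Ft = 898,000 Ft
  898,000 Ft × 28% = 251,440 Ft

251,440 Ft > 70,450 Ft, so the parallel minimum levy is the binding amount.

251,440 Ft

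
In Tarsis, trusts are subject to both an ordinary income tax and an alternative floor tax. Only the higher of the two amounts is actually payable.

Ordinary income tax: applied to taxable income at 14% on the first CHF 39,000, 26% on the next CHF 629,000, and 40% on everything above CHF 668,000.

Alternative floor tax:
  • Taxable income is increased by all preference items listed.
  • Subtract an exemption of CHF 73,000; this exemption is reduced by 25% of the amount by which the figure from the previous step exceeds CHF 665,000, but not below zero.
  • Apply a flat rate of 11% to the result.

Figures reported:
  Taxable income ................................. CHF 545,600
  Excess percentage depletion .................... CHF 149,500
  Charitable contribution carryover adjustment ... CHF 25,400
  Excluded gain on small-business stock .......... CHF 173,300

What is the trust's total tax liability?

Ordinary income tax:
  CHF 39,000 × 14% = CHF 5,460
  CHF 506,600 × 26% = CHF 131,716
  → CHF 137,176

Alternative floor tax:
  Adjusted income: CHF 545,600 + CHF 149,500 + CHF 25,400 + CHF 173,300 = CHF 893,800
  Exemption: CHF 73,000 − 25% × (CHF 893,800 − CHF 665,000) = CHF 73,000 − CHF 57,200 = CHF 15,800
  Base: CHF 893,800 − CHF 15,800 = CHF 878,000
  CHF 878,000 × 11% = CHF 96,580

CHF 137,176 > CHF 96,580, so the ordinary income tax governs.

CHF 137,176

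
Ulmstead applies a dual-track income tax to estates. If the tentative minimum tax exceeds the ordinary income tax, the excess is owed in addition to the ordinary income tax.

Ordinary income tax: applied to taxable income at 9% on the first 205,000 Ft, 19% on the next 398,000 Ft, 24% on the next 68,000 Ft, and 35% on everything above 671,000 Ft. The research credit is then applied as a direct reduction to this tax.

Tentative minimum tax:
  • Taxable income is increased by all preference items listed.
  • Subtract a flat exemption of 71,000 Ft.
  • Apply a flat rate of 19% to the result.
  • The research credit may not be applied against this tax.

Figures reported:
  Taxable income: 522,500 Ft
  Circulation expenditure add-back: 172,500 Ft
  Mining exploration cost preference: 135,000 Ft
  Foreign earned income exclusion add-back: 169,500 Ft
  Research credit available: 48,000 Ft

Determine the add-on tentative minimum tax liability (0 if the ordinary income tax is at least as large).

145,640 Ft

Ordinary income tax:
  205,000 Ft × 9% = 18,450 Ft
  317,500 Ft × 19% = 60,325 Ft
  → 78,775 Ft
  Less research credit 48,000 Ft → 30,775 Ft

Tentative minimum tax:
  Adjusted income: 522,500 Ft + 172,500 Ft + 135,000 Ft + 169,500 Ft = 999,500 Ft
  Less exemption 71,000 Ft → base 928,500 Ft
  928,500 Ft × 19% = 176,415 Ft

Excess of tentative minimum tax over ordinary income tax: 176,415 Ft − 30,775 Ft = 145,640 Ft.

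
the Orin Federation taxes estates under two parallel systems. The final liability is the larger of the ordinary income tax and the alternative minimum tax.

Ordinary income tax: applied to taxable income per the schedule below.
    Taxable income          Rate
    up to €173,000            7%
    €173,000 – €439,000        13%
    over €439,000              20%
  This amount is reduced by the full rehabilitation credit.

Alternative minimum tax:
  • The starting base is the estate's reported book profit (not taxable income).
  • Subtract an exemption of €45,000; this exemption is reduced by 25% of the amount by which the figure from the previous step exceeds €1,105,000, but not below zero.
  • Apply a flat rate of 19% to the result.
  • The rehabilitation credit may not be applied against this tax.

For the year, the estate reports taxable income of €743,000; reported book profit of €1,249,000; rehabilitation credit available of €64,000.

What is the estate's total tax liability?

€235,600

Alternative minimum tax:
  Base (reported book profit): €1,249,000
  Exemption: €45,000 − 25% × (€1,249,000 − €1,105,000) = €45,000 − €36,000 = €9,000
  Base: €1,249,000 − €9,000 = €1,240,000
  €1,240,000 × 19% = €235,600

Ordinary income tax:
  €173,000 × 7% = €12,110
  €266,000 × 13% = €34,580
  €304,000 × 20% = €60,800
  → €107,490
  Less rehabilitation credit €64,000 → €43,490

€235,600 > €43,490, so the alternative minimum tax is the binding amount.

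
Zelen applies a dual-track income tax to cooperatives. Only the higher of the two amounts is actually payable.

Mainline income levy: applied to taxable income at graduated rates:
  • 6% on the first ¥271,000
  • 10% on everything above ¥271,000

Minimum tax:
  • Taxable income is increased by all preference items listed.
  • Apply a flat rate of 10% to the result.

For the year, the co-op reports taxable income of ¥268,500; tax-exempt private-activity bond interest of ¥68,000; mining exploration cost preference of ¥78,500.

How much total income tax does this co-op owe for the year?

Minimum tax:
  Adjusted income: ¥268,500 + ¥68,000 + ¥78,500 = ¥415,000
  ¥415,000 × 10% = ¥41,500

Mainline income levy:
  ¥268,500 × 6% = ¥16,110

¥41,500 > ¥16,110, so the minimum tax is the binding amount.

¥41,500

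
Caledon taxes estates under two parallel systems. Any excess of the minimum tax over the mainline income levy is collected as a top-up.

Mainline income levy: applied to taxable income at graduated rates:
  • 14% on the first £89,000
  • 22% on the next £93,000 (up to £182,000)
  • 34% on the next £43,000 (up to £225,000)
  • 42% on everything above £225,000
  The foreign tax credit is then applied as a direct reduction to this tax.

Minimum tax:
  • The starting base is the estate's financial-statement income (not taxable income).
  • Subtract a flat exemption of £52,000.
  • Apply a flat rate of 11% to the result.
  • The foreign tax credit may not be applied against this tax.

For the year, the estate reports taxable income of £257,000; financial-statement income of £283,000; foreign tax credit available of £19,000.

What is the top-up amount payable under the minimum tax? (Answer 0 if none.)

£0

Mainline income levy:
  £89,000 × 14% = £12,460
  £93,000 × 22% = £20,460
  £43,000 × 34% = £14,620
  £32,000 × 42% = £13,440
  → £60,980
  Less foreign tax credit £19,000 → £41,980

Minimum tax:
  Base (financial-statement income): £283,000
  Less exemption £52,000 → base £231,000
  £231,000 × 11% = £25,410

£25,410 ≤ £41,980, so no add-on is due.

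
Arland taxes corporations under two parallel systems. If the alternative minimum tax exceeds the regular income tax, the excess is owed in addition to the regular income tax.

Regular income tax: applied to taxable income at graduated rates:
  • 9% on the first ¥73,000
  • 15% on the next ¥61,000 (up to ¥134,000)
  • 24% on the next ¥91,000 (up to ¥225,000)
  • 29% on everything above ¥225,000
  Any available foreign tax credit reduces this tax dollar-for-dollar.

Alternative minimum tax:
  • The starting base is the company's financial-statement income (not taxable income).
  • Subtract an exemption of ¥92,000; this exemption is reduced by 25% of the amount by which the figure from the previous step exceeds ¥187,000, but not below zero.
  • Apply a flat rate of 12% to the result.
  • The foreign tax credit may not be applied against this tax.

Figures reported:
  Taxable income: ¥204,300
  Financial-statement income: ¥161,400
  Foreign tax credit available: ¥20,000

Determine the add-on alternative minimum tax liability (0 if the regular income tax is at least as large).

Alternative minimum tax:
  Base (financial-statement income): ¥161,400
  Exemption: ¥161,400 ≤ ¥187,000, so full ¥92,000 applies
  Base: ¥161,400 − ¥92,000 = ¥69,400
  ¥69,400 × 12% = ¥8,328

Regular income tax:
  ¥73,000 × 9% = ¥6,570
  ¥61,000 × 15% = ¥9,150
  ¥70,300 × 24% = ¥16,872
  → ¥32,592
  Less foreign tax credit ¥20,000 → ¥12,592

¥8,328 ≤ ¥12,592, so no add-on is due.

¥0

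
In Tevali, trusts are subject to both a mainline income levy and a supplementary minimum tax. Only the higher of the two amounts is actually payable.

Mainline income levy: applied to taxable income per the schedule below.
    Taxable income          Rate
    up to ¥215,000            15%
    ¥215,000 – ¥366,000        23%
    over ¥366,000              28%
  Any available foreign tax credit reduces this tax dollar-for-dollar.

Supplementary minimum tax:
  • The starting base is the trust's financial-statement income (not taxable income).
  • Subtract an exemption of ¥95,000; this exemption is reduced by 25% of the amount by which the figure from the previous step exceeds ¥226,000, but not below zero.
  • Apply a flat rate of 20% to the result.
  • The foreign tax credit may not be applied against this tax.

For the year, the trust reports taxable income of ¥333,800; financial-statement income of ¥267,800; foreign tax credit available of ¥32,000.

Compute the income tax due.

Mainline income levy:
  ¥215,000 × 15% = ¥32,250
  ¥118,800 × 23% = ¥27,324
  → ¥59,574
  Less foreign tax credit ¥32,000 → ¥27,574

Supplementary minimum tax:
  Base (financial-statement income): ¥267,800
  Exemption: ¥95,000 − 25% × (¥267,800 − ¥226,000) = ¥95,000 − ¥10,450 = ¥84,550
  Base: ¥267,800 − ¥84,550 = ¥183,250
  ¥183,250 × 20% = ¥36,650

¥36,650 > ¥27,574, so the supplementary minimum tax is the binding amount.

¥36,650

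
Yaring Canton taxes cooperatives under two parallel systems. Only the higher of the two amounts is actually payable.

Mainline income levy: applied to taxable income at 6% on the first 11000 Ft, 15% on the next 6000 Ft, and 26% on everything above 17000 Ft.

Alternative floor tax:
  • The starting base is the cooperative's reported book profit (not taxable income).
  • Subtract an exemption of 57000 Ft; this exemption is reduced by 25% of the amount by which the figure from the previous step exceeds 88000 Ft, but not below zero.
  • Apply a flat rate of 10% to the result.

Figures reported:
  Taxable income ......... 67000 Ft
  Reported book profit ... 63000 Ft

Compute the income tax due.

14560 Ft

Alternative floor tax:
  Base (reported book profit): 63000 Ft
  Exemption: 63000 Ft ≤ 88000 Ft, so full 57000 Ft applies
  Base: 63000 Ft − 57000 Ft = 6000 Ft
  6000 Ft × 10% = 600 Ft

Mainline income levy:
  11000 Ft × 6% = 660 Ft
  6000 Ft × 15% = 900 Ft
  50000 Ft × 26% = 13000 Ft
  → 14560 Ft

14560 Ft > 600 Ft, so the mainline income levy governs.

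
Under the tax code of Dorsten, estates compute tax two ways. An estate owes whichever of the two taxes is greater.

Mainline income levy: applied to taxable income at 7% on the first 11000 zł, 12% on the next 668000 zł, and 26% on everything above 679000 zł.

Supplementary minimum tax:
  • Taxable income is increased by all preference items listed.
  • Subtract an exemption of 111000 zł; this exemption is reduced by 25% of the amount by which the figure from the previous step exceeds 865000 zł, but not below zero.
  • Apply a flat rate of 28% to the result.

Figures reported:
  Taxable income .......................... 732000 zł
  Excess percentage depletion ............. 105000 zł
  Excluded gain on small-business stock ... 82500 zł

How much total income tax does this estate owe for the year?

Mainline income levy:
  11000 zł × 7% = 770 zł
  668000 zł × 12% = 80160 zł
  53000 zł × 26% = 13780 zł
  → 94710 zł

Supplementary minimum tax:
  Adjusted income: 732000 zł + 105000 zł + 82500 zł = 919500 zł
  Exemption: 111000 zł − 25% × (919500 zł − 865000 zł) = 111000 zł − 13625 zł = 97375 zł
  Base: 919500 zł − 97375 zł = 822125 zł
  822125 zł × 28% = 230195 zł

230195 zł > 94710 zł, so the supplementary minimum tax is the binding amount.

230195 zł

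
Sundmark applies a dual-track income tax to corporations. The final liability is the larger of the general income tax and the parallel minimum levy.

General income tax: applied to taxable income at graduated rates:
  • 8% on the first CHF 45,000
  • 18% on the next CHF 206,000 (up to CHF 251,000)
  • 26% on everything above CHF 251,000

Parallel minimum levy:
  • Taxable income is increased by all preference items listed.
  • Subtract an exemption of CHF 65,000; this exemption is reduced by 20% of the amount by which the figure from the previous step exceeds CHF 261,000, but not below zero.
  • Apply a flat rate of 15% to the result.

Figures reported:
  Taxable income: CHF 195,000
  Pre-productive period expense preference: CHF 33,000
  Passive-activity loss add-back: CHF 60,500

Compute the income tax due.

General income tax:
  CHF 45,000 × 8% = CHF 3,600
  CHF 150,000 × 18% = CHF 27,000
  → CHF 30,600

Parallel minimum levy:
  Adjusted income: CHF 195,000 + CHF 33,000 + CHF 60,500 = CHF 288,500
  Exemption: CHF 65,000 − 20% × (CHF 288,500 − CHF 261,000) = CHF 65,000 − CHF 5,500 = CHF 59,500
  Base: CHF 288,500 − CHF 59,500 = CHF 229,000
  CHF 229,000 × 15% = CHF 34,350

CHF 34,350 > CHF 30,600, so the parallel minimum levy is the binding amount.

CHF 34,350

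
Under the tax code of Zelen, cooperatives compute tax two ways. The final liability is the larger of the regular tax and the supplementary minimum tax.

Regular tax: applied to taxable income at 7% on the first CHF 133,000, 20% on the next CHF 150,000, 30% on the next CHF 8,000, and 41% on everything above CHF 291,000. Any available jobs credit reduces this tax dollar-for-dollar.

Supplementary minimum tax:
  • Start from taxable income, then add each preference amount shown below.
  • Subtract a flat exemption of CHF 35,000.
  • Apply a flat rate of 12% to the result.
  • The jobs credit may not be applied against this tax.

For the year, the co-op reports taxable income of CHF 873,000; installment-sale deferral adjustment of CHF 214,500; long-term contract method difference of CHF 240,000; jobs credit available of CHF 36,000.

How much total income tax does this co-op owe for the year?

CHF 244,330

Supplementary minimum tax:
  Adjusted income: CHF 873,000 + CHF 214,500 + CHF 240,000 = CHF 1,327,500
  Less exemption CHF 35,000 → base CHF 1,292,500
  CHF 1,292,500 × 12% = CHF 155,100

Regular tax:
  CHF 133,000 × 7% = CHF 9,310
  CHF 150,000 × 20% = CHF 30,000
  CHF 8,000 × 30% = CHF 2,400
  CHF 582,000 × 41% = CHF 238,620
  → CHF 280,330
  Less jobs credit CHF 36,000 → CHF 244,330

CHF 244,330 > CHF 155,100, so the regular tax governs.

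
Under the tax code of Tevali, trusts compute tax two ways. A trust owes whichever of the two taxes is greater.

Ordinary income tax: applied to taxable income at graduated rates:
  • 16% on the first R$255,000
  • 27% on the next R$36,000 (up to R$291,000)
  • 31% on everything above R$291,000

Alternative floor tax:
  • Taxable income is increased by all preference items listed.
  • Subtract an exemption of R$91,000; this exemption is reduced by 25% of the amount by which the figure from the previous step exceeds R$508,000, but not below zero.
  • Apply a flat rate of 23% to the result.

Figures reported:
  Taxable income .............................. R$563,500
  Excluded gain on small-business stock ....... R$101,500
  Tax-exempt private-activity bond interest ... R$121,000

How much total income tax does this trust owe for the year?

R$175,835

Alternative floor tax:
  Adjusted income: R$563,500 + R$101,500 + R$121,000 = R$786,000
  Exemption: R$91,000 − 25% × (R$786,000 − R$508,000) = R$91,000 − R$69,500 = R$21,500
  Base: R$786,000 − R$21,500 = R$764,500
  R$764,500 × 23% = R$175,835

Ordinary income tax:
  R$255,000 × 16% = R$40,800
  R$36,000 × 27% = R$9,720
  R$272,500 × 31% = R$84,475
  → R$134,995

R$175,835 > R$134,995, so the alternative floor tax is the binding amount.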